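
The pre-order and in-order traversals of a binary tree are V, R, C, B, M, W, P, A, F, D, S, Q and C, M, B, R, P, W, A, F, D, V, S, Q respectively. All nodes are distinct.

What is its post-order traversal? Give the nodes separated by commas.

The first element of pre-order is the root; it splits in-order into left and right subtrees.
Root V: left subtree has 9 nodes {C, M, B, R, P, W, A, F, D}, right has 2 {S, Q}.
  Root R: left subtree has 3 nodes {C, M, B}, right has 5 {P, W, A, F, D}.
    Root C: left subtree has 0 nodes { }, right has 2 {M, B}.
      Root B: left subtree has 1 node {M}, right has 0 { }.
    Root W: left subtree has 1 node {P}, right has 3 {A, F, D}.
      Root A: left subtree has 0 nodes { }, right has 2 {F, D}.
        Root F: left subtree has 0 nodes { }, right has 1 {D}.
  Root S: left subtree has 0 nodes { }, right has 1 {Q}.

M, B, C, P, D, F, A, W, R, Q, S, V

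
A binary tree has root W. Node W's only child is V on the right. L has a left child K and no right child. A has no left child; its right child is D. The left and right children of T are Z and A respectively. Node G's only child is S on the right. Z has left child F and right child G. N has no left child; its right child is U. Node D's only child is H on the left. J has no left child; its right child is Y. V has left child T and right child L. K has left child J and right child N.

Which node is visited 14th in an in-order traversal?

In-order visits the left subtree, then the node, then the right subtree.
At W: no left child.
Visit W.
At W: go right to V.
  At V: go left to T.
    At T: go left to Z.
      At Z: go left to F.
        F is a leaf — visit F.
      Visit Z.
      At Z: go right to G.
        At G: no left child.
        Visit G.
        At G: go right to S.
          S is a leaf — visit S.
    Visit T.
    At T: go right to A.
      At A: no left child.
      Visit A.
      At A: go right to D.
        At D: go left to H.
          H is a leaf — visit H.
        Visit D.
        At D: no right child.
  Visit V.
  At V: go right to L.
    At L: go left to K.
      At K: go left to J.
        At J: no left child.
        Visit J.
        At J: go right to Y.
          Y is a leaf — visit Y.
      Visit K.
      At K: go right to N.
        At N: no left child.
        Visit N.
        At N: go right to U.
          U is a leaf — visit U.
    Visit L.
    At L: no right child.
Full in-order sequence: W, F, Z, G, S, T, A, H, D, V, J, Y, K, N, U, L.

N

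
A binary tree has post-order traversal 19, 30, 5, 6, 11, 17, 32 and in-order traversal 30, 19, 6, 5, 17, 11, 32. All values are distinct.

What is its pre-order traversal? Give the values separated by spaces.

The last element of post-order is the root; it splits in-order into left and right subtrees.
Root 32: left subtree has 6 nodes {30, 19, 6, 5, 17, 11}, right has 0 { }.
  Root 17: left subtree has 4 nodes {30, 19, 6, 5}, right has 1 {11}.
    Root 6: left subtree has 2 nodes {30, 19}, right has 1 {5}.
      Root 30: left subtree has 0 nodes { }, right has 1 {19}.

32 17 6 30 19 5 11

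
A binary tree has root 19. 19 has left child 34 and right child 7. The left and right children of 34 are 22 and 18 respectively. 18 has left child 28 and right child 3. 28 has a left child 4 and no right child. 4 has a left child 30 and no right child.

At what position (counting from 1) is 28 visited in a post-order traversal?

Post-order visits the left subtree, then the right subtree, then the node.
At 19: go left to 34.
  At 34: go left to 22.
    22 is a leaf — visit 22.
  At 34: go right to 18.
    At 18: go left to 28.
      At 28: go left to 4.
        At 4: go left to 30.
          30 is a leaf — visit 30.
        At 4: no right child.
        Visit 4.
      At 28: no right child.
      Visit 28.
    At 18: go right to 3.
      3 is a leaf — visit 3.
    Visit 18.
  Visit 34.
At 19: go right to 7.
  7 is a leaf — visit 7.
Visit 19.
Full post-order sequence: 22, 30, 4, 28, 3, 18, 34, 7, 19.

4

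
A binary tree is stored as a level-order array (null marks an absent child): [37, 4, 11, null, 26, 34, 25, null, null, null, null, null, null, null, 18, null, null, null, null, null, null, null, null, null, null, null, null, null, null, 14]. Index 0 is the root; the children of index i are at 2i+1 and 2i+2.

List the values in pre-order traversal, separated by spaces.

37 4 26 11 34 25 18 14

Pre-order visits the node, then its left subtree, then its right subtree.
Visit 37.
At 37: go left to 4.
  Visit 4.
  At 4: no left child.
  At 4: go right to 26.
    26 is a leaf — visit 26.
At 37: go right to 11.
  Visit 11.
  At 11: go left to 34.
    34 is a leaf — visit 34.
  At 11: go right to 25.
    Visit 25.
    At 25: no left child.
    At 25: go right to 18.
      Visit 18.
      At 18: go left to 14.
        14 is a leaf — visit 14.
      At 18: no right child.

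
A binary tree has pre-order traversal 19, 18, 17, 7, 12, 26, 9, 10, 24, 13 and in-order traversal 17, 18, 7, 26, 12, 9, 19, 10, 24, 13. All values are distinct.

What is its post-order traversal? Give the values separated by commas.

The first element of pre-order is the root; it splits in-order into left and right subtrees.
Root 19: left subtree has 6 nodes {17, 18, 7, 26, 12, 9}, right has 3 {10, 24, 13}.
  Root 18: left subtree has 1 node {17}, right has 4 {7, 26, 12, 9}.
    Root 7: left subtree has 0 nodes { }, right has 3 {26, 12, 9}.
      Root 12: left subtree has 1 node {26}, right has 1 {9}.
  Root 10: left subtree has 0 nodes { }, right has 2 {24, 13}.
    Root 24: left subtree has 0 nodes { }, right has 1 {13}.

17, 26, 9, 12, 7, 18, 13, 24, 10, 19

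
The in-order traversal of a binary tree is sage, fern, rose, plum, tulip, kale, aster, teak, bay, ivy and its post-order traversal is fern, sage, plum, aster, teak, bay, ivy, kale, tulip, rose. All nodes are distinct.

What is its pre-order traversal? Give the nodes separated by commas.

rose, sage, fern, tulip, plum, kale, ivy, bay, teak, aster

The last element of post-order is the root; it splits in-order into left and right subtrees.
Root rose: left subtree has 2 nodes {sage, fern}, right has 7 {plum, tulip, kale, aster, teak, bay, ivy}.
  Root sage: left subtree has 0 nodes { }, right has 1 {fern}.
  Root tulip: left subtree has 1 node {plum}, right has 5 {kale, aster, teak, bay, ivy}.
    Root kale: left subtree has 0 nodes { }, right has 4 {aster, teak, bay, ivy}.
      Root ivy: left subtree has 3 nodes {aster, teak, bay}, right has 0 { }.
        Root bay: left subtree has 2 nodes {aster, teak}, right has 0 { }.
          Root teak: left subtree has 1 node {aster}, right has 0 { }.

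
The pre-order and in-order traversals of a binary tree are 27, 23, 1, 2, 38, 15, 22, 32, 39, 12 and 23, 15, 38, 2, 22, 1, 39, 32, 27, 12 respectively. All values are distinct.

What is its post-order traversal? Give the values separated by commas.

The first element of pre-order is the root; it splits in-order into left and right subtrees.
Root 27: left subtree has 8 nodes {23, 15, 38, 2, 22, 1, 39, 32}, right has 1 {12}.
  Root 23: left subtree has 0 nodes { }, right has 7 {15, 38, 2, 22, 1, 39, 32}.
    Root 1: left subtree has 4 nodes {15, 38, 2, 22}, right has 2 {39, 32}.
      Root 2: left subtree has 2 nodes {15, 38}, right has 1 {22}.
        Root 38: left subtree has 1 node {15}, right has 0 { }.
      Root 32: left subtree has 1 node {39}, right has 0 { }.

15, 38, 22, 2, 39, 32, 1, 23, 12, 27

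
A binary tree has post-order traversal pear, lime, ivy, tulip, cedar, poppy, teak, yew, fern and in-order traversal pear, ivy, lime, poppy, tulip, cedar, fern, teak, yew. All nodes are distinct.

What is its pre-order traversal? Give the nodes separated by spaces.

The last element of post-order is the root; it splits in-order into left and right subtrees.
Root fern: left subtree has 6 nodes {pear, ivy, lime, poppy, tulip, cedar}, right has 2 {teak, yew}.
  Root poppy: left subtree has 3 nodes {pear, ivy, lime}, right has 2 {tulip, cedar}.
    Root ivy: left subtree has 1 node {pear}, right has 1 {lime}.
    Root cedar: left subtree has 1 node {tulip}, right has 0 { }.
  Root yew: left subtree has 1 node {teak}, right has 0 { }.

fern poppy ivy pear lime cedar tulip yew teak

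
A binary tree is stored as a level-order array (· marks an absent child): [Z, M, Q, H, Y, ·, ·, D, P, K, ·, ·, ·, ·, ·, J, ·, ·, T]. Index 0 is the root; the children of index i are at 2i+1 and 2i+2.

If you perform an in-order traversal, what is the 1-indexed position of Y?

8

In-order visits the left subtree, then the node, then the right subtree.
At Z: go left to M.
  At M: go left to H.
    At H: go left to D.
      At D: go left to J.
        J is a leaf — visit J.
      Visit D.
      At D: no right child.
    Visit H.
    At H: go right to P.
      At P: no left child.
      Visit P.
      At P: go right to T.
        T is a leaf — visit T.
  Visit M.
  At M: go right to Y.
    At Y: go left to K.
      K is a leaf — visit K.
    Visit Y.
    At Y: no right child.
Visit Z.
At Z: go right to Q.
  Q is a leaf — visit Q.
Full in-order sequence: J, D, H, P, T, M, K, Y, Z, Q.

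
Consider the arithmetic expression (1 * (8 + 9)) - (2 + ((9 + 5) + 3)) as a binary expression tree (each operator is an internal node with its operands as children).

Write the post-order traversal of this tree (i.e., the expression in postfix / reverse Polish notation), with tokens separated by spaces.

Post-order on an expression tree gives postfix notation: for each operator, emit left operand, right operand, then the operator.

1 8 9 + * 2 9 5 + 3 + + -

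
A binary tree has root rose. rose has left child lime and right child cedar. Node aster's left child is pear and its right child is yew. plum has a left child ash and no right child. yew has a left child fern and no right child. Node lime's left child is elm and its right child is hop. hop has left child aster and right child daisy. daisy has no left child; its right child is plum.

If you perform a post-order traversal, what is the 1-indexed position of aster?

Post-order visits the left subtree, then the right subtree, then the node.
At rose: go left to lime.
  At lime: go left to elm.
    elm is a leaf — visit elm.
  At lime: go right to hop.
    At hop: go left to aster.
      At aster: go left to pear.
        pear is a leaf — visit pear.
      At aster: go right to yew.
        At yew: go left to fern.
          fern is a leaf — visit fern.
        At yew: no right child.
        Visit yew.
      Visit aster.
    At hop: go right to daisy.
      At daisy: no left child.
      At daisy: go right to plum.
        At plum: go left to ash.
          ash is a leaf — visit ash.
        At plum: no right child.
        Visit plum.
      Visit daisy.
    Visit hop.
  Visit lime.
At rose: go right to cedar.
  cedar is a leaf — visit cedar.
Visit rose.
Full post-order sequence: elm, pear, fern, yew, aster, ash, plum, daisy, hop, lime, cedar, rose.

5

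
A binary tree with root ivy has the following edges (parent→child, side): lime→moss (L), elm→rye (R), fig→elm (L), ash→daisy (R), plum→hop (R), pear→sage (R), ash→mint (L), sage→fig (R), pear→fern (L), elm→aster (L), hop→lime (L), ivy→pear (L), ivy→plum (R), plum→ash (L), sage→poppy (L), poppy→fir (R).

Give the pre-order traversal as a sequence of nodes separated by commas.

ivy, pear, fern, sage, poppy, fir, fig, elm, aster, rye, plum, ash, mint, daisy, hop, lime, moss

Pre-order visits the node, then its left subtree, then its right subtree.
Visit ivy.
At ivy: go left to pear.
  Visit pear.
  At pear: go left to fern.
    fern is a leaf — visit fern.
  At pear: go right to sage.
    Visit sage.
    At sage: go left to poppy.
      Visit poppy.
      At poppy: no left child.
      At poppy: go right to fir.
        fir is a leaf — visit fir.
    At sage: go right to fig.
      Visit fig.
      At fig: go left to elm.
        Visit elm.
        At elm: go left to aster.
          aster is a leaf — visit aster.
        At elm: go right to rye.
          rye is a leaf — visit rye.
      At fig: no right child.
At ivy: go right to plum.
  Visit plum.
  At plum: go left to ash.
    Visit ash.
    At ash: go left to mint.
      mint is a leaf — visit mint.
    At ash: go right to daisy.
      daisy is a leaf — visit daisy.
  At plum: go right to hop.
    Visit hop.
    At hop: go left to lime.
      Visit lime.
      At lime: go left to moss.
        moss is a leaf — visit moss.
      At lime: no right child.
    At hop: no right child.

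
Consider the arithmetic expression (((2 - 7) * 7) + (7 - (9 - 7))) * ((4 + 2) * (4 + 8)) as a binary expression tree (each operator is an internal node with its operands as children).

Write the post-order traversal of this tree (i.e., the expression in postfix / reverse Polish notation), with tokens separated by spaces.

Post-order on an expression tree gives postfix notation: for each operator, emit left operand, right operand, then the operator.

2 7 - 7 * 7 9 7 - - + 4 2 + 4 8 + * *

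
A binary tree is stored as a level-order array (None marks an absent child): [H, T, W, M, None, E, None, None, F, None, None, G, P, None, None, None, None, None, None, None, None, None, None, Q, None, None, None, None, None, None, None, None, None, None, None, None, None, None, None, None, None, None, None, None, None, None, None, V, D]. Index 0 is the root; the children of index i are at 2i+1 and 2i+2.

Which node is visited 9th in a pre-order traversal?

V

Pre-order visits the node, then its left subtree, then its right subtree.
Visit H.
At H: go left to T.
  Visit T.
  At T: go left to M.
    Visit M.
    At M: no left child.
    At M: go right to F.
      F is a leaf — visit F.
  At T: no right child.
At H: go right to W.
  Visit W.
  At W: go left to E.
    Visit E.
    At E: go left to G.
      Visit G.
      At G: go left to Q.
        Visit Q.
        At Q: go left to V.
          V is a leaf — visit V.
        At Q: go right to D.
          D is a leaf — visit D.
      At G: no right child.
    At E: go right to P.
      P is a leaf — visit P.
  At W: no right child.
Full pre-order sequence: H, T, M, F, W, E, G, Q, V, D, P.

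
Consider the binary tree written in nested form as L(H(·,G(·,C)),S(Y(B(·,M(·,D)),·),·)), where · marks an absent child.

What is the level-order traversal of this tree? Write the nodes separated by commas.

Level-order visits nodes level by level from the root, left to right within each level.
Level 0: L
Level 1: H, S
Level 2: G, Y
Level 3: C, B
Level 4: M
Level 5: D

L, H, S, G, Y, C, B, M, D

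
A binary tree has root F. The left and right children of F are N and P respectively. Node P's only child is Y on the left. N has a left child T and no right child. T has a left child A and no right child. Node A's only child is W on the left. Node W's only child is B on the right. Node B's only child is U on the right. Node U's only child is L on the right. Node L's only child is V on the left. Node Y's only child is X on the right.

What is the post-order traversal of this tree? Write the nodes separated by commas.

Post-order visits the left subtree, then the right subtree, then the node.
At F: go left to N.
  At N: go left to T.
    At T: go left to A.
      At A: go left to W.
        At W: no left child.
        At W: go right to B.
          At B: no left child.
          At B: go right to U.
            At U: no left child.
            At U: go right to L.
              At L: go left to V.
                V is a leaf — visit V.
              At L: no right child.
              Visit L.
            Visit U.
          Visit B.
        Visit W.
      At A: no right child.
      Visit A.
    At T: no right child.
    Visit T.
  At N: no right child.
  Visit N.
At F: go right to P.
  At P: go left to Y.
    At Y: no left child.
    At Y: go right to X.
      X is a leaf — visit X.
    Visit Y.
  At P: no right child.
  Visit P.
Visit F.

V, L, U, B, W, A, T, N, X, Y, P, F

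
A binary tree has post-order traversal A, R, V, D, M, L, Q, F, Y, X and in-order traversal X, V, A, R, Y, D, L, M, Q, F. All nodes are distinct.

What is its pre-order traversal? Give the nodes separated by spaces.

X Y V R A F Q L D M

The last element of post-order is the root; it splits in-order into left and right subtrees.
Root X: left subtree has 0 nodes { }, right has 9 {V, A, R, Y, D, L, M, Q, F}.
  Root Y: left subtree has 3 nodes {V, A, R}, right has 5 {D, L, M, Q, F}.
    Root V: left subtree has 0 nodes { }, right has 2 {A, R}.
      Root R: left subtree has 1 node {A}, right has 0 { }.
    Root F: left subtree has 4 nodes {D, L, M, Q}, right has 0 { }.
      Root Q: left subtree has 3 nodes {D, L, M}, right has 0 { }.
        Root L: left subtree has 1 node {D}, right has 1 {M}.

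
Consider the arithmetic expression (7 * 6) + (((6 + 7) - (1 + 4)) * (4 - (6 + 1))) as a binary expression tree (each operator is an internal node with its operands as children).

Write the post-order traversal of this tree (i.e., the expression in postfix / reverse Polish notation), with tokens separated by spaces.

Post-order on an expression tree gives postfix notation: for each operator, emit left operand, right operand, then the operator.

7 6 * 6 7 + 1 4 + - 4 6 1 + - * +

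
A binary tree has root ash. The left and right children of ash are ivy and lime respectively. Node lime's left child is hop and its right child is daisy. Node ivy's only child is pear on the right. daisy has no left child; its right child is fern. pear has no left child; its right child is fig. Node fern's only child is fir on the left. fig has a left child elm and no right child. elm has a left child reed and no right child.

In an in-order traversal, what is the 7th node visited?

hop

In-order visits the left subtree, then the node, then the right subtree.
At ash: go left to ivy.
  At ivy: no left child.
  Visit ivy.
  At ivy: go right to pear.
    At pear: no left child.
    Visit pear.
    At pear: go right to fig.
      At fig: go left to elm.
        At elm: go left to reed.
          reed is a leaf — visit reed.
        Visit elm.
        At elm: no right child.
      Visit fig.
      At fig: no right child.
Visit ash.
At ash: go right to lime.
  At lime: go left to hop.
    hop is a leaf — visit hop.
  Visit lime.
  At lime: go right to daisy.
    At daisy: no left child.
    Visit daisy.
    At daisy: go right to fern.
      At fern: go left to fir.
        fir is a leaf — visit fir.
      Visit fern.
      At fern: no right child.
Full in-order sequence: ivy, pear, reed, elm, fig, ash, hop, lime, daisy, fir, fern.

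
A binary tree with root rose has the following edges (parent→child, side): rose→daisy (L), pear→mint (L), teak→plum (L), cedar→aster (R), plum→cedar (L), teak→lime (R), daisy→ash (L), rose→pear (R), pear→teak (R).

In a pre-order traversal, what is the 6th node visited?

teak

Pre-order visits the node, then its left subtree, then its right subtree.
Visit rose.
At rose: go left to daisy.
  Visit daisy.
  At daisy: go left to ash.
    ash is a leaf — visit ash.
  At daisy: no right child.
At rose: go right to pear.
  Visit pear.
  At pear: go left to mint.
    mint is a leaf — visit mint.
  At pear: go right to teak.
    Visit teak.
    At teak: go left to plum.
      Visit plum.
      At plum: go left to cedar.
        Visit cedar.
        At cedar: no left child.
        At cedar: go right to aster.
          aster is a leaf — visit aster.
      At plum: no right child.
    At teak: go right to lime.
      lime is a leaf — visit lime.
Full pre-order sequence: rose, daisy, ash, pear, mint, teak, plum, cedar, aster, lime.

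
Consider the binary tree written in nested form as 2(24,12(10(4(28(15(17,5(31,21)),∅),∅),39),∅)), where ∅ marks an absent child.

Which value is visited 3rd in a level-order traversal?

12

Level-order visits nodes level by level from the root, left to right within each level.
Level 0: 2
Level 1: 24, 12
Level 2: 10
Level 3: 4, 39
Level 4: 28
Level 5: 15
Level 6: 17, 5
Level 7: 31, 21
Full level-order sequence: 2, 24, 12, 10, 4, 39, 28, 15, 17, 5, 31, 21.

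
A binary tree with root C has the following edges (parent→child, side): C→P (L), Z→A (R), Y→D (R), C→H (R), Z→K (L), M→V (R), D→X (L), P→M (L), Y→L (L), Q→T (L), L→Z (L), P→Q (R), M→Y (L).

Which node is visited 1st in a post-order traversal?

K

Post-order visits the left subtree, then the right subtree, then the node.
At C: go left to P.
  At P: go left to M.
    At M: go left to Y.
      At Y: go left to L.
        At L: go left to Z.
          At Z: go left to K.
            K is a leaf — visit K.
          At Z: go right to A.
            A is a leaf — visit A.
          Visit Z.
        At L: no right child.
        Visit L.
      At Y: go right to D.
        At D: go left to X.
          X is a leaf — visit X.
        At D: no right child.
        Visit D.
      Visit Y.
    At M: go right to V.
      V is a leaf — visit V.
    Visit M.
  At P: go right to Q.
    At Q: go left to T.
      T is a leaf — visit T.
    At Q: no right child.
    Visit Q.
  Visit P.
At C: go right to H.
  H is a leaf — visit H.
Visit C.
Full post-order sequence: K, A, Z, L, X, D, Y, V, M, T, Q, P, H, C.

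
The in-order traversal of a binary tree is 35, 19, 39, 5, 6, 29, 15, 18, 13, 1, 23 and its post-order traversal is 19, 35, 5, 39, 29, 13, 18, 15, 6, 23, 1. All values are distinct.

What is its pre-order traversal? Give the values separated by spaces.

1 6 39 35 19 5 15 29 18 13 23

The last element of post-order is the root; it splits in-order into left and right subtrees.
Root 1: left subtree has 9 nodes {35, 19, 39, 5, 6, 29, 15, 18, 13}, right has 1 {23}.
  Root 6: left subtree has 4 nodes {35, 19, 39, 5}, right has 4 {29, 15, 18, 13}.
    Root 39: left subtree has 2 nodes {35, 19}, right has 1 {5}.
      Root 35: left subtree has 0 nodes { }, right has 1 {19}.
    Root 15: left subtree has 1 node {29}, right has 2 {18, 13}.
      Root 18: left subtree has 0 nodes { }, right has 1 {13}.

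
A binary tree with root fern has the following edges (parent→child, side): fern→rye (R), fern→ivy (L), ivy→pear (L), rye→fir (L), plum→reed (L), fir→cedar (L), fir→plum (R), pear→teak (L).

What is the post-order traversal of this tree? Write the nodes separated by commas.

Post-order visits the left subtree, then the right subtree, then the node.
At fern: go left to ivy.
  At ivy: go left to pear.
    At pear: go left to teak.
      teak is a leaf — visit teak.
    At pear: no right child.
    Visit pear.
  At ivy: no right child.
  Visit ivy.
At fern: go right to rye.
  At rye: go left to fir.
    At fir: go left to cedar.
      cedar is a leaf — visit cedar.
    At fir: go right to plum.
      At plum: go left to reed.
        reed is a leaf — visit reed.
      At plum: no right child.
      Visit plum.
    Visit fir.
  At rye: no right child.
  Visit rye.
Visit fern.

teak, pear, ivy, cedar, reed, plum, fir, rye, fern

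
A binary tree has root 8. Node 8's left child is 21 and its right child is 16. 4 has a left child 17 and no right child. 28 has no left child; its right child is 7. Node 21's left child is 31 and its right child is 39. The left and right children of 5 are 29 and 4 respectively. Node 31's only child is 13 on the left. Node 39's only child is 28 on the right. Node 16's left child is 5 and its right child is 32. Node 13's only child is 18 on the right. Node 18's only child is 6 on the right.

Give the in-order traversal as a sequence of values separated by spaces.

In-order visits the left subtree, then the node, then the right subtree.
At 8: go left to 21.
  At 21: go left to 31.
    At 31: go left to 13.
      At 13: no left child.
      Visit 13.
      At 13: go right to 18.
        At 18: no left child.
        Visit 18.
        At 18: go right to 6.
          6 is a leaf — visit 6.
    Visit 31.
    At 31: no right child.
  Visit 21.
  At 21: go right to 39.
    At 39: no left child.
    Visit 39.
    At 39: go right to 28.
      At 28: no left child.
      Visit 28.
      At 28: go right to 7.
        7 is a leaf — visit 7.
Visit 8.
At 8: go right to 16.
  At 16: go left to 5.
    At 5: go left to 29.
      29 is a leaf — visit 29.
    Visit 5.
    At 5: go right to 4.
      At 4: go left to 17.
        17 is a leaf — visit 17.
      Visit 4.
      At 4: no right child.
  Visit 16.
  At 16: go right to 32.
    32 is a leaf — visit 32.

13 18 6 31 21 39 28 7 8 29 5 17 4 16 32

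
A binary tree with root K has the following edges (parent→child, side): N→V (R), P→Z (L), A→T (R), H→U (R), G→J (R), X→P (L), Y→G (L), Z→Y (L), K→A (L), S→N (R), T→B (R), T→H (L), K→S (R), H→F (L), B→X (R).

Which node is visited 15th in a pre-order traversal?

Pre-order visits the node, then its left subtree, then its right subtree.
Visit K.
At K: go left to A.
  Visit A.
  At A: no left child.
  At A: go right to T.
    Visit T.
    At T: go left to H.
      Visit H.
      At H: go left to F.
        F is a leaf — visit F.
      At H: go right to U.
        U is a leaf — visit U.
    At T: go right to B.
      Visit B.
      At B: no left child.
      At B: go right to X.
        Visit X.
        At X: go left to P.
          Visit P.
          At P: go left to Z.
            Visit Z.
            At Z: go left to Y.
              Visit Y.
              At Y: go left to G.
                Visit G.
                At G: no left child.
                At G: go right to J.
                  J is a leaf — visit J.
              At Y: no right child.
            At Z: no right child.
          At P: no right child.
        At X: no right child.
At K: go right to S.
  Visit S.
  At S: no left child.
  At S: go right to N.
    Visit N.
    At N: no left child.
    At N: go right to V.
      V is a leaf — visit V.
Full pre-order sequence: K, A, T, H, F, U, B, X, P, Z, Y, G, J, S, N, V.

N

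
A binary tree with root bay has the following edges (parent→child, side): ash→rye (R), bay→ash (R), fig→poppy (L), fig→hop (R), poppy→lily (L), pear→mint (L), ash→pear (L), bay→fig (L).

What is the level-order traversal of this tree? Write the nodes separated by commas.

bay, fig, ash, poppy, hop, pear, rye, lily, mint

Level-order visits nodes level by level from the root, left to right within each level.
Level 0: bay
Level 1: fig, ash
Level 2: poppy, hop, pear, rye
Level 3: lily, mint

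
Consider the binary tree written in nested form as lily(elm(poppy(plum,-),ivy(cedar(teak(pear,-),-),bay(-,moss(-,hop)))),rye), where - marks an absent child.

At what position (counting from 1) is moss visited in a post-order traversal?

Post-order visits the left subtree, then the right subtree, then the node.
At lily: go left to elm.
  At elm: go left to poppy.
    At poppy: go left to plum.
      plum is a leaf — visit plum.
    At poppy: no right child.
    Visit poppy.
  At elm: go right to ivy.
    At ivy: go left to cedar.
      At cedar: go left to teak.
        At teak: go left to pear.
          pear is a leaf — visit pear.
        At teak: no right child.
        Visit teak.
      At cedar: no right child.
      Visit cedar.
    At ivy: go right to bay.
      At bay: no left child.
      At bay: go right to moss.
        At moss: no left child.
        At moss: go right to hop.
          hop is a leaf — visit hop.
        Visit moss.
      Visit bay.
    Visit ivy.
  Visit elm.
At lily: go right to rye.
  rye is a leaf — visit rye.
Visit lily.
Full post-order sequence: plum, poppy, pear, teak, cedar, hop, moss, bay, ivy, elm, rye, lily.

7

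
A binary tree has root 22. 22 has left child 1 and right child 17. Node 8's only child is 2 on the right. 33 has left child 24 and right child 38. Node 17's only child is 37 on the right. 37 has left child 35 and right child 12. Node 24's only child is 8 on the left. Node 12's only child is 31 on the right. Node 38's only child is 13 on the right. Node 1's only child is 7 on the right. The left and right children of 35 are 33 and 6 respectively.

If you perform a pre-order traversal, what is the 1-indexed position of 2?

Pre-order visits the node, then its left subtree, then its right subtree.
Visit 22.
At 22: go left to 1.
  Visit 1.
  At 1: no left child.
  At 1: go right to 7.
    7 is a leaf — visit 7.
At 22: go right to 17.
  Visit 17.
  At 17: no left child.
  At 17: go right to 37.
    Visit 37.
    At 37: go left to 35.
      Visit 35.
      At 35: go left to 33.
        Visit 33.
        At 33: go left to 24.
          Visit 24.
          At 24: go left to 8.
            Visit 8.
            At 8: no left child.
            At 8: go right to 2.
              2 is a leaf — visit 2.
          At 24: no right child.
        At 33: go right to 38.
          Visit 38.
          At 38: no left child.
          At 38: go right to 13.
            13 is a leaf — visit 13.
      At 35: go right to 6.
        6 is a leaf — visit 6.
    At 37: go right to 12.
      Visit 12.
      At 12: no left child.
      At 12: go right to 31.
        31 is a leaf — visit 31.
Full pre-order sequence: 22, 1, 7, 17, 37, 35, 33, 24, 8, 2, 38, 13, 6, 12, 31.

10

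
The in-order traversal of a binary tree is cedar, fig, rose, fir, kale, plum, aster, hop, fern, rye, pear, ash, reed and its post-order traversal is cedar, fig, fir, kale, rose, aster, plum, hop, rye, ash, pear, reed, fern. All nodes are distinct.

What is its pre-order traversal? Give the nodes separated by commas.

fern, hop, plum, rose, fig, cedar, kale, fir, aster, reed, pear, rye, ash

The last element of post-order is the root; it splits in-order into left and right subtrees.
Root fern: left subtree has 8 nodes {cedar, fig, rose, fir, kale, plum, aster, hop}, right has 4 {rye, pear, ash, reed}.
  Root hop: left subtree has 7 nodes {cedar, fig, rose, fir, kale, plum, aster}, right has 0 { }.
    Root plum: left subtree has 5 nodes {cedar, fig, rose, fir, kale}, right has 1 {aster}.
      Root rose: left subtree has 2 nodes {cedar, fig}, right has 2 {fir, kale}.
        Root fig: left subtree has 1 node {cedar}, right has 0 { }.
        Root kale: left subtree has 1 node {fir}, right has 0 { }.
  Root reed: left subtree has 3 nodes {rye, pear, ash}, right has 0 { }.
    Root pear: left subtree has 1 node {rye}, right has 1 {ash}.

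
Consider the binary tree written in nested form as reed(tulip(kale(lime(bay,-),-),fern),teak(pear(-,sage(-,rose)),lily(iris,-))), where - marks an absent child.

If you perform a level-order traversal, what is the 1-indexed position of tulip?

2

Level-order visits nodes level by level from the root, left to right within each level.
Level 0: reed
Level 1: tulip, teak
Level 2: kale, fern, pear, lily
Level 3: lime, sage, iris
Level 4: bay, rose
Full level-order sequence: reed, tulip, teak, kale, fern, pear, lily, lime, sage, iris, bay, rose.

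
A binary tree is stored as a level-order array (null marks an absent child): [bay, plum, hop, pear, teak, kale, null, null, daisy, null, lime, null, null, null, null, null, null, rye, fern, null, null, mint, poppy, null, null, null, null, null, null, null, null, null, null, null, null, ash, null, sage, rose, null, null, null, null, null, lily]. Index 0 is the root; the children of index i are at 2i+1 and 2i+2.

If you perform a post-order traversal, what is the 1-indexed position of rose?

Post-order visits the left subtree, then the right subtree, then the node.
At bay: go left to plum.
  At plum: go left to pear.
    At pear: no left child.
    At pear: go right to daisy.
      At daisy: go left to rye.
        At rye: go left to ash.
          ash is a leaf — visit ash.
        At rye: no right child.
        Visit rye.
      At daisy: go right to fern.
        At fern: go left to sage.
          sage is a leaf — visit sage.
        At fern: go right to rose.
          rose is a leaf — visit rose.
        Visit fern.
      Visit daisy.
    Visit pear.
  At plum: go right to teak.
    At teak: no left child.
    At teak: go right to lime.
      At lime: go left to mint.
        At mint: no left child.
        At mint: go right to lily.
          lily is a leaf — visit lily.
        Visit mint.
      At lime: go right to poppy.
        poppy is a leaf — visit poppy.
      Visit lime.
    Visit teak.
  Visit plum.
At bay: go right to hop.
  At hop: go left to kale.
    kale is a leaf — visit kale.
  At hop: no right child.
  Visit hop.
Visit bay.
Full post-order sequence: ash, rye, sage, rose, fern, daisy, pear, lily, mint, poppy, lime, teak, plum, kale, hop, bay.

4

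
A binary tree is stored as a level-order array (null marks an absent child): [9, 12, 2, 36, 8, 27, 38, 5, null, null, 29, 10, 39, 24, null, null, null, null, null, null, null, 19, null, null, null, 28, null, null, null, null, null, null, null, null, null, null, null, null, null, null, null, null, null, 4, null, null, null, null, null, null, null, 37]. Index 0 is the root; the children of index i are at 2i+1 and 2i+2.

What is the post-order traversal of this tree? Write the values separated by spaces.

5 36 4 19 29 8 12 10 37 28 39 27 24 38 2 9

Post-order visits the left subtree, then the right subtree, then the node.
At 9: go left to 12.
  At 12: go left to 36.
    At 36: go left to 5.
      5 is a leaf — visit 5.
    At 36: no right child.
    Visit 36.
  At 12: go right to 8.
    At 8: no left child.
    At 8: go right to 29.
      At 29: go left to 19.
        At 19: go left to 4.
          4 is a leaf — visit 4.
        At 19: no right child.
        Visit 19.
      At 29: no right child.
      Visit 29.
    Visit 8.
  Visit 12.
At 9: go right to 2.
  At 2: go left to 27.
    At 27: go left to 10.
      10 is a leaf — visit 10.
    At 27: go right to 39.
      At 39: go left to 28.
        At 28: go left to 37.
          37 is a leaf — visit 37.
        At 28: no right child.
        Visit 28.
      At 39: no right child.
      Visit 39.
    Visit 27.
  At 2: go right to 38.
    At 38: go left to 24.
      24 is a leaf — visit 24.
    At 38: no right child.
    Visit 38.
  Visit 2.
Visit 9.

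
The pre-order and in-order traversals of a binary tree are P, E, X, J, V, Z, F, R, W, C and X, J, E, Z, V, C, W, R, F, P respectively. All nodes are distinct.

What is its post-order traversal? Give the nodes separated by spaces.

The first element of pre-order is the root; it splits in-order into left and right subtrees.
Root P: left subtree has 9 nodes {X, J, E, Z, V, C, W, R, F}, right has 0 { }.
  Root E: left subtree has 2 nodes {X, J}, right has 6 {Z, V, C, W, R, F}.
    Root X: left subtree has 0 nodes { }, right has 1 {J}.
    Root V: left subtree has 1 node {Z}, right has 4 {C, W, R, F}.
      Root F: left subtree has 3 nodes {C, W, R}, right has 0 { }.
        Root R: left subtree has 2 nodes {C, W}, right has 0 { }.
          Root W: left subtree has 1 node {C}, right has 0 { }.

J X Z C W R F V E P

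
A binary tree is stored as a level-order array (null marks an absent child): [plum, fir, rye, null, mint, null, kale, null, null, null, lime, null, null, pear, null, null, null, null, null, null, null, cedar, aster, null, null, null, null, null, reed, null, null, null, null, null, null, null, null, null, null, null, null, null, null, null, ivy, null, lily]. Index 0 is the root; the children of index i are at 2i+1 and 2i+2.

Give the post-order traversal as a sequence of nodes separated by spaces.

ivy cedar lily aster lime mint fir reed pear kale rye plum

Post-order visits the left subtree, then the right subtree, then the node.
At plum: go left to fir.
  At fir: no left child.
  At fir: go right to mint.
    At mint: no left child.
    At mint: go right to lime.
      At lime: go left to cedar.
        At cedar: no left child.
        At cedar: go right to ivy.
          ivy is a leaf — visit ivy.
        Visit cedar.
      At lime: go right to aster.
        At aster: no left child.
        At aster: go right to lily.
          lily is a leaf — visit lily.
        Visit aster.
      Visit lime.
    Visit mint.
  Visit fir.
At plum: go right to rye.
  At rye: no left child.
  At rye: go right to kale.
    At kale: go left to pear.
      At pear: no left child.
      At pear: go right to reed.
        reed is a leaf — visit reed.
      Visit pear.
    At kale: no right child.
    Visit kale.
  Visit rye.
Visit plum.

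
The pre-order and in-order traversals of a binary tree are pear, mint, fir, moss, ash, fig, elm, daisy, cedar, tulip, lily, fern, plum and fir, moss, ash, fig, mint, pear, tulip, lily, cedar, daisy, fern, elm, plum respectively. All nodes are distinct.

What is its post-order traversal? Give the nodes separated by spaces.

The first element of pre-order is the root; it splits in-order into left and right subtrees.
Root pear: left subtree has 5 nodes {fir, moss, ash, fig, mint}, right has 7 {tulip, lily, cedar, daisy, fern, elm, plum}.
  Root mint: left subtree has 4 nodes {fir, moss, ash, fig}, right has 0 { }.
    Root fir: left subtree has 0 nodes { }, right has 3 {moss, ash, fig}.
      Root moss: left subtree has 0 nodes { }, right has 2 {ash, fig}.
        Root ash: left subtree has 0 nodes { }, right has 1 {fig}.
  Root elm: left subtree has 5 nodes {tulip, lily, cedar, daisy, fern}, right has 1 {plum}.
    Root daisy: left subtree has 3 nodes {tulip, lily, cedar}, right has 1 {fern}.
      Root cedar: left subtree has 2 nodes {tulip, lily}, right has 0 { }.
        Root tulip: left subtree has 0 nodes { }, right has 1 {lily}.

fig ash moss fir mint lily tulip cedar fern daisy plum elm pear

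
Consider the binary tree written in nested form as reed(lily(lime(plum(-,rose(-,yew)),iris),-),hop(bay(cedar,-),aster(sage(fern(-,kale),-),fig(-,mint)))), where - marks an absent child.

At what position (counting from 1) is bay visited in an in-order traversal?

In-order visits the left subtree, then the node, then the right subtree.
At reed: go left to lily.
  At lily: go left to lime.
    At lime: go left to plum.
      At plum: no left child.
      Visit plum.
      At plum: go right to rose.
        At rose: no left child.
        Visit rose.
        At rose: go right to yew.
          yew is a leaf — visit yew.
    Visit lime.
    At lime: go right to iris.
      iris is a leaf — visit iris.
  Visit lily.
  At lily: no right child.
Visit reed.
At reed: go right to hop.
  At hop: go left to bay.
    At bay: go left to cedar.
      cedar is a leaf — visit cedar.
    Visit bay.
    At bay: no right child.
  Visit hop.
  At hop: go right to aster.
    At aster: go left to sage.
      At sage: go left to fern.
        At fern: no left child.
        Visit fern.
        At fern: go right to kale.
          kale is a leaf — visit kale.
      Visit sage.
      At sage: no right child.
    Visit aster.
    At aster: go right to fig.
      At fig: no left child.
      Visit fig.
      At fig: go right to mint.
        mint is a leaf — visit mint.
Full in-order sequence: plum, rose, yew, lime, iris, lily, reed, cedar, bay, hop, fern, kale, sage, aster, fig, mint.

9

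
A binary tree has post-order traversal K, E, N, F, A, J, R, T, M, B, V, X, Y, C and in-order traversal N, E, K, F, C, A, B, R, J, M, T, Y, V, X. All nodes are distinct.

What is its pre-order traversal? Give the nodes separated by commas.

C, F, N, E, K, Y, B, A, M, R, J, T, X, V

The last element of post-order is the root; it splits in-order into left and right subtrees.
Root C: left subtree has 4 nodes {N, E, K, F}, right has 9 {A, B, R, J, M, T, Y, V, X}.
  Root F: left subtree has 3 nodes {N, E, K}, right has 0 { }.
    Root N: left subtree has 0 nodes { }, right has 2 {E, K}.
      Root E: left subtree has 0 nodes { }, right has 1 {K}.
  Root Y: left subtree has 6 nodes {A, B, R, J, M, T}, right has 2 {V, X}.
    Root B: left subtree has 1 node {A}, right has 4 {R, J, M, T}.
      Root M: left subtree has 2 nodes {R, J}, right has 1 {T}.
        Root R: left subtree has 0 nodes { }, right has 1 {J}.
    Root X: left subtree has 1 node {V}, right has 0 { }.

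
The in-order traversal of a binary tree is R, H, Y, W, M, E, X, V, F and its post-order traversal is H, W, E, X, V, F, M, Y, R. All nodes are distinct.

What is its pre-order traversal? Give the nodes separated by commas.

R, Y, H, M, W, F, V, X, E

The last element of post-order is the root; it splits in-order into left and right subtrees.
Root R: left subtree has 0 nodes { }, right has 8 {H, Y, W, M, E, X, V, F}.
  Root Y: left subtree has 1 node {H}, right has 6 {W, M, E, X, V, F}.
    Root M: left subtree has 1 node {W}, right has 4 {E, X, V, F}.
      Root F: left subtree has 3 nodes {E, X, V}, right has 0 { }.
        Root V: left subtree has 2 nodes {E, X}, right has 0 { }.
          Root X: left subtree has 1 node {E}, right has 0 { }.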